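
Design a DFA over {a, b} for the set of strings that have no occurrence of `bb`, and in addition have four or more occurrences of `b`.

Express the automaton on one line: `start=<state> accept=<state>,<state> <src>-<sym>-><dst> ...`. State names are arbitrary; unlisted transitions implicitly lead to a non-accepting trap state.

start=s0 accept=s11,s12,s13,s14 s0-a->s0 s0-b->s1 s1-a->s2 s1-b->s3 s2-a->s2 s2-b->s4 s3-a->s3 s3-b->s5 s4-a->s6 s4-b->s5 s5-a->s5 s5-b->s7 s6-a->s6 s6-b->s8 s7-a->s7 s7-b->s9 s8-a->s10 s8-b->s7 s9-a->s9 s9-b->s9 s10-a->s10 s10-b->s11 s11-a->s12 s11-b->s9 s12-a->s12 s12-b->s13 s13-a->s14 s13-b->s9 s14-a->s14 s14-b->s13

Run two small machines in parallel and take their product. The first has 3 states tracking partial matches of the forbidden pattern `bb`; the second has 6 states tracking the count of `b`s, saturating at 5. A product state is a pair (one from each), accepting exactly when both do.
15 states suffice.
          a    b  
>  s0     s0   s1 
   s1     s2   s3 
   s2     s2   s4 
   s3     s3   s5 
   s4     s6   s5 
   s5     s5   s7 
   s6     s6   s8 
   s7     s7   s9 
   s8    s10   s7 
   s9     s9   s9 
   s10   s10  s11 
 * s11   s12   s9 
 * s12   s12  s13 
 * s13   s14   s9 
 * s14   s14  s13 
(> = start, * = accepting)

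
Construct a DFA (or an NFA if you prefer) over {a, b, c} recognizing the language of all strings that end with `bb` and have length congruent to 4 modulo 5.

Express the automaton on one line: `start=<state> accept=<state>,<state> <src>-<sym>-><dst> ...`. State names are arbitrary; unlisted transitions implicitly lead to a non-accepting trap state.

Handle the two conditions separately and then intersect. One (3 states) tracks how much of the suffix `bb` has currently been matched; the other (5 states) tracks the input length modulo 5. Each combined state is a pair, one component from each; accept when both components accept.
15 states suffice.
          a    b    c  
>  q0     q1   q2   q1 
   q1     q3   q4   q3 
   q2     q3   q5   q3 
   q3     q6   q7   q6 
   q4     q6   q8   q6 
   q5     q6   q8   q6 
   q6     q9  q10   q9 
   q7     q9  q11   q9 
   q8     q9  q11   q9 
   q9     q0  q12   q0 
   q10    q0  q13   q0 
 * q11    q0  q13   q0 
   q12    q1  q14   q1 
   q13    q1  q14   q1 
   q14    q3   q5   q3 
(> = start, * = accepting)

start=q0 accept=q11 q0-a->q1 q0-b->q2 q0-c->q1 q1-a->q3 q1-b->q4 q1-c->q3 q2-a->q3 q2-b->q5 q2-c->q3 q3-a->q6 q3-b->q7 q3-c->q6 q4-a->q6 q4-b->q8 q4-c->q6 q5-a->q6 q5-b->q8 q5-c->q6 q6-a->q9 q6-b->q10 q6-c->q9 q7-a->q9 q7-b->q11 q7-c->q9 q8-a->q9 q8-b->q11 q8-c->q9 q9-a->q0 q9-b->q12 q9-c->q0 q10-a->q0 q10-b->q13 q10-c->q0 q11-a->q0 q11-b->q13 q11-c->q0 q12-a->q1 q12-b->q14 q12-c->q1 q13-a->q1 q13-b->q14 q13-c->q1 q14-a->q3 q14-b->q5 q14-c->q3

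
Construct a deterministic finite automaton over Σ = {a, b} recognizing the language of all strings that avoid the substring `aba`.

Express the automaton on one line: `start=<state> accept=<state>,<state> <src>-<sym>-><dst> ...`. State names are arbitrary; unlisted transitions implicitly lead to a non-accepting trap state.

This is the complement of 'contains `aba`'. Use the same substring-matching states — q0 through q3 holding how much of `aba` has just been matched — but flip the accepting set: everything except the trap q3 accepts.
4 states suffice.
        a   b  
>* q0   q1  q0 
 * q1   q1  q2 
 * q2   q3  q0 
   q3   q3  q3 
(> = start, * = accepting)

start=q0 accept=q0,q1,q2 q0-a->q1 q0-b->q0 q1-a->q1 q1-b->q2 q2-a->q3 q2-b->q0 q3-a->q3 q3-b->q3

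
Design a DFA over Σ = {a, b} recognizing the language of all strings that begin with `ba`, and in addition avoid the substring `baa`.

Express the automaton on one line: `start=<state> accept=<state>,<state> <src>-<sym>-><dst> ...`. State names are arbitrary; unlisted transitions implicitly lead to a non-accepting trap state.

start=s0 accept=s3,s4 s0-a->s1 s0-b->s2 s1-a->s1 s1-b->s1 s2-a->s3 s2-b->s1 s3-a->s1 s3-b->s4 s4-a->s3 s4-b->s4

Run two small machines in parallel and take their product. One (4 states) tracks whether the input so far still matches the prefix `ba`; the other (4 states) tracks partial matches of the forbidden pattern `baa`. Each combined state is a pair, one component from each; accept when both components accept. Minimizing collapses redundant product states.
A 5-state machine:
        a   b  
>  s0   s1  s2 
   s1   s1  s1 
   s2   s3  s1 
 * s3   s1  s4 
 * s4   s3  s4 
(> = start, * = accepting)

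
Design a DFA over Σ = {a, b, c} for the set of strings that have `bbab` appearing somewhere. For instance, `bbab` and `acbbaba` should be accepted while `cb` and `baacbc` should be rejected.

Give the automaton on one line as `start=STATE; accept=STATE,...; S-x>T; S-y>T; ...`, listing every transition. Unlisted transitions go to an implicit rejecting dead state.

States q0..q3 record the length of the longest prefix of `bbab` that matches the current input suffix. Reaching q4 means `bbab` has been seen, and we stay there forever. Accept from q4.
A 5-state machine:
        a   b   c  
>  q0   q0  q1  q0 
   q1   q0  q2  q0 
   q2   q3  q2  q0 
   q3   q0  q4  q0 
 * q4   q4  q4  q4 
(> = start, * = accepting)

start=q0; accept=q4; q0-a>q0; q0-b>q1; q0-c>q0; q1-a>q0; q1-b>q2; q1-c>q0; q2-a>q3; q2-b>q2; q2-c>q0; q3-a>q0; q3-b>q4; q3-c>q0; q4-a>q4; q4-b>q4; q4-c>q4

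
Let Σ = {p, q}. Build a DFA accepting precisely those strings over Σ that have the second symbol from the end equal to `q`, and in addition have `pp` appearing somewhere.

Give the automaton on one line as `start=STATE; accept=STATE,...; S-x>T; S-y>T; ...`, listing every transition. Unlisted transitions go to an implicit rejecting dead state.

Run two small machines in parallel and take their product. The first has 7 states tracking the last 2 symbols read; the second has 3 states tracking whether and how much of `pp` has been seen. A product state is a pair (one from each), accepting exactly when both do. Minimizing collapses redundant product states.
        p   q  
>  S0   S1  S0 
   S1   S2  S0 
   S2   S2  S3 
   S3   S4  S5 
 * S4   S2  S3 
 * S5   S4  S5 
(> = start, * = accepting)

start=S0; accept=S4,S5; S0-p>S1; S0-q>S0; S1-p>S2; S1-q>S0; S2-p>S2; S2-q>S3; S3-p>S4; S3-q>S5; S4-p>S2; S4-q>S3; S5-p>S4; S5-q>S5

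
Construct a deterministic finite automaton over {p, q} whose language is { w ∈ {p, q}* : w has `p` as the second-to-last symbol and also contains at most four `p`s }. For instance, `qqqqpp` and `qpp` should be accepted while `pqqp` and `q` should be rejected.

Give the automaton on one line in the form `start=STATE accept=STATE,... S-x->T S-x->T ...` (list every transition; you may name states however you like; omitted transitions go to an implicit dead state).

start=S0 accept=S2,S3,S4,S5,S8,S9,S13 S0-p->S1 S0-q->S0 S1-p->S2 S1-q->S3 S2-p->S4 S2-q->S5 S3-p->S6 S3-q->S7 S4-p->S8 S4-q->S9 S5-p->S10 S5-q->S11 S6-p->S4 S6-q->S5 S7-p->S6 S7-q->S7 S8-p->S12 S8-q->S13 S9-p->S14 S9-q->S15 S10-p->S8 S10-q->S9 S11-p->S10 S11-q->S11 S12-p->S12 S12-q->S12 S13-p->S12 S13-q->S12 S14-p->S12 S14-q->S13 S15-p->S14 S15-q->S15

Run two small machines in parallel and take their product. One (7 states) tracks the last 2 symbols read; the other (6 states) tracks the count of `p`s, saturating at 5. Each combined state is a pair, one component from each; accept when both components accept. Minimizing collapses redundant product states.
With 16 states:
          p    q  
>  S0     S1   S0 
   S1     S2   S3 
 * S2     S4   S5 
 * S3     S6   S7 
 * S4     S8   S9 
 * S5    S10  S11 
   S6     S4   S5 
   S7     S6   S7 
 * S8    S12  S13 
 * S9    S14  S15 
   S10    S8   S9 
   S11   S10  S11 
   S12   S12  S12 
 * S13   S12  S12 
   S14   S12  S13 
   S15   S14  S15 
(> = start, * = accepting)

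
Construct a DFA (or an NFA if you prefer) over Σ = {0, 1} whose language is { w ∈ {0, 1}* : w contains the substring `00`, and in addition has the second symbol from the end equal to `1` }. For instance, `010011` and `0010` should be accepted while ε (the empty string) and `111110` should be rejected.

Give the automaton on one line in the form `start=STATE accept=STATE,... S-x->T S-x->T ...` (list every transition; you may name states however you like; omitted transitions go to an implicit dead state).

start=A accept=I,J A-0->B A-1->C B-0->D B-1->E C-0->F C-1->G D-0->D D-1->H E-0->F E-1->G F-0->D F-1->E G-0->F G-1->G H-0->I H-1->J I-0->D I-1->H J-0->I J-1->J

Build one automaton per condition and run them in lockstep. The first has 3 states tracking whether and how much of `00` has been seen; the second has 7 states tracking the last 2 symbols read. A product state is a pair (one from each), accepting exactly when both do.
A 10-state machine:
       0  1 
>  A   B  C 
   B   D  E 
   C   F  G 
   D   D  H 
   E   F  G 
   F   D  E 
   G   F  G 
   H   I  J 
 * I   D  H 
 * J   I  J 
(> = start, * = accepting)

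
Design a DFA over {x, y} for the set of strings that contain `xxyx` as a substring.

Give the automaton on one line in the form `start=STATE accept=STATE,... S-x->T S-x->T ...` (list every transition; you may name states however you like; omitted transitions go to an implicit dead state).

States q0..q3 record the length of the longest prefix of `xxyx` that matches the current input suffix. Reaching q4 means `xxyx` has been seen, and we stay there forever. Accept from q4.
5 states suffice.
        x   y  
>  q0   q1  q0 
   q1   q2  q0 
   q2   q2  q3 
   q3   q4  q0 
 * q4   q4  q4 
(> = start, * = accepting)

start=q0 accept=q4 q0-x->q1 q0-y->q0 q1-x->q2 q1-y->q0 q2-x->q2 q2-y->q3 q3-x->q4 q3-y->q0 q4-x->q4 q4-y->q4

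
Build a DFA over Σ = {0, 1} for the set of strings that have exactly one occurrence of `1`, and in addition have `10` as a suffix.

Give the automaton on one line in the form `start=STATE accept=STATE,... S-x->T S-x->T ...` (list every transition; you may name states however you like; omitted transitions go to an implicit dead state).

start=s0 accept=s2 s0-0->s0 s0-1->s1 s1-0->s2 s1-1->s3 s2-0->s3 s2-1->s3 s3-0->s3 s3-1->s3

Handle the two conditions separately and then intersect. The first has 3 states tracking the count of `1`s, saturating at 2; the second has 3 states tracking how much of the suffix `10` has currently been matched. A product state is a pair (one from each), accepting exactly when both do. Equivalent product states are then merged.
4 states suffice.
        0   1  
>  s0   s0  s1 
   s1   s2  s3 
 * s2   s3  s3 
   s3   s3  s3 
(> = start, * = accepting)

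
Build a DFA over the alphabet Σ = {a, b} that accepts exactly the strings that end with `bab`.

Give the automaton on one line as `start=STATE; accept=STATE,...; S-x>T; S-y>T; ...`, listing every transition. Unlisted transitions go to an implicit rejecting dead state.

Let each state record the length of the longest suffix of the input read so far that is also a prefix of `bab`. S1 means the last symbol is `b`; S2 means the last 2 symbols are `ba`; S3 means the last 3 symbols are `bab`. Accept only at S3, where the string currently ends in `bab`.
A 4-state machine:
        a   b  
>  S0   S0  S1 
   S1   S2  S1 
   S2   S0  S3 
 * S3   S2  S1 
(> = start, * = accepting)

start=S0; accept=S3; S0-a>S0; S0-b>S1; S1-a>S2; S1-b>S1; S2-a>S0; S2-b>S3; S3-a>S2; S3-b>S1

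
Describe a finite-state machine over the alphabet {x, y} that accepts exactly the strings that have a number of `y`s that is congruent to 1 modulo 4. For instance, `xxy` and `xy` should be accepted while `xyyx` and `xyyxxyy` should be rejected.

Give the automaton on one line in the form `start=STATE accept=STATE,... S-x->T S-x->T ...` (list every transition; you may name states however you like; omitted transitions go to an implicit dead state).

start=S0 accept=S1 S0-x->S0 S0-y->S1 S1-x->S1 S1-y->S2 S2-x->S2 S2-y->S3 S3-x->S3 S3-y->S0

The only thing that matters is how many `y`s have appeared, reduced mod 4. Use one state per residue: S0 for 0, …, S3 for 3. Reading `y` moves to the next residue; anything else stays put. S1 is accepting.
        x   y  
>  S0   S0  S1 
 * S1   S1  S2 
   S2   S2  S3 
   S3   S3  S0 
(> = start, * = accepting)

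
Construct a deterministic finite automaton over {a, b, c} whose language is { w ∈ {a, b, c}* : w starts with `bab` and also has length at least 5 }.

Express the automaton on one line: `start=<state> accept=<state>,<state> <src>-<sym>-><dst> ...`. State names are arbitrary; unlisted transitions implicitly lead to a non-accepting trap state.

start=S0 accept=S6 S0-a->S1 S0-b->S2 S0-c->S1 S1-a->S1 S1-b->S1 S1-c->S1 S2-a->S3 S2-b->S1 S2-c->S1 S3-a->S1 S3-b->S4 S3-c->S1 S4-a->S5 S4-b->S5 S4-c->S5 S5-a->S6 S5-b->S6 S5-c->S6 S6-a->S6 S6-b->S6 S6-c->S6

Build one automaton per condition and run them in lockstep. The first has 5 states tracking whether the input so far still matches the prefix `bab`; the second has 7 states tracking the input length, saturating at 6. A product state is a pair (one from each), accepting exactly when both do. Equivalent product states are then merged.
        a   b   c  
>  S0   S1  S2  S1 
   S1   S1  S1  S1 
   S2   S3  S1  S1 
   S3   S1  S4  S1 
   S4   S5  S5  S5 
   S5   S6  S6  S6 
 * S6   S6  S6  S6 
(> = start, * = accepting)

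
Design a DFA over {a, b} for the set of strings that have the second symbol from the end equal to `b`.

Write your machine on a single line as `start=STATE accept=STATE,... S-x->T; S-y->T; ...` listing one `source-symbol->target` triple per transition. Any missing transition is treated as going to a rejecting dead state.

Because acceptance depends on a position counted from the end, the machine has to buffer the most recent 2 symbols. Make each state the string of the last up-to-2 symbols read; on input `x` shift the window left and append `x`. Accept when the buffered window has length 2 and begins with `b`.
        a   b  
>  q0   q1  q2 
   q1   q3  q4 
   q2   q5  q6 
   q3   q3  q4 
   q4   q5  q6 
 * q5   q3  q4 
 * q6   q5  q6 
(> = start, * = accepting)

start=q0; accept=q5,q6; q0-a->q1; q0-b->q2; q1-a->q3; q1-b->q4; q2-a->q5; q2-b->q6; q3-a->q3; q3-b->q4; q4-a->q5; q4-b->q6; q5-a->q3; q5-b->q4; q6-a->q5; q6-b->q6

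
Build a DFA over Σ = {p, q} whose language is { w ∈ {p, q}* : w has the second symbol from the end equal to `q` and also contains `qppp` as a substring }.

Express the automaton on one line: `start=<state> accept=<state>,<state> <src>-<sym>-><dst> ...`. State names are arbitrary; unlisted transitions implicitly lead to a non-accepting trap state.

start=S0 accept=S10,S11 S0-p->S1 S0-q->S2 S1-p->S3 S1-q->S4 S2-p->S5 S2-q->S6 S3-p->S3 S3-q->S4 S4-p->S5 S4-q->S6 S5-p->S7 S5-q->S4 S6-p->S5 S6-q->S6 S7-p->S8 S7-q->S4 S8-p->S8 S8-q->S9 S9-p->S10 S9-q->S11 S10-p->S8 S10-q->S9 S11-p->S10 S11-q->S11

Handle the two conditions separately and then intersect. One (7 states) tracks the last 2 symbols read; the other (5 states) tracks whether and how much of `qppp` has been seen. Each combined state is a pair, one component from each; accept when both components accept.
12 states suffice.
          p    q  
>  S0     S1   S2 
   S1     S3   S4 
   S2     S5   S6 
   S3     S3   S4 
   S4     S5   S6 
   S5     S7   S4 
   S6     S5   S6 
   S7     S8   S4 
   S8     S8   S9 
   S9    S10  S11 
 * S10    S8   S9 
 * S11   S10  S11 
(> = start, * = accepting)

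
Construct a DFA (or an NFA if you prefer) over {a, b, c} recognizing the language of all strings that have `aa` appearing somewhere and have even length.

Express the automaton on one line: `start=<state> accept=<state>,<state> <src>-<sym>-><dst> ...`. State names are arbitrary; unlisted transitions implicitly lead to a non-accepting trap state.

start=q0 accept=q3 q0-a->q1 q0-b->q2 q0-c->q2 q1-a->q3 q1-b->q0 q1-c->q0 q2-a->q4 q2-b->q0 q2-c->q0 q3-a->q5 q3-b->q5 q3-c->q5 q4-a->q5 q4-b->q2 q4-c->q2 q5-a->q3 q5-b->q3 q5-c->q3

Handle the two conditions separately and then intersect. One (3 states) tracks whether and how much of `aa` has been seen; the other (2 states) tracks the input length modulo 2. Each combined state is a pair, one component from each; accept when both components accept.
A 6-state machine:
        a   b   c  
>  q0   q1  q2  q2 
   q1   q3  q0  q0 
   q2   q4  q0  q0 
 * q3   q5  q5  q5 
   q4   q5  q2  q2 
   q5   q3  q3  q3 
(> = start, * = accepting)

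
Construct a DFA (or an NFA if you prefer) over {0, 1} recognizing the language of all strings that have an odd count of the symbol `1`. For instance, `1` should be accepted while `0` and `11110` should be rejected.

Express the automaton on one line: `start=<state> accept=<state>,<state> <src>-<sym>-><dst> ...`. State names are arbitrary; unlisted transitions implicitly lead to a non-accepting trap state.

Keep the running count of `1`s modulo 2: each `1` advances along the cycle S0 → S1 → S0 while other symbols loop. Accept at S1.
        0   1  
>  S0   S0  S1 
 * S1   S1  S0 
(> = start, * = accepting)

start=S0 accept=S1 S0-0->S0 S0-1->S1 S1-0->S1 S1-1->S0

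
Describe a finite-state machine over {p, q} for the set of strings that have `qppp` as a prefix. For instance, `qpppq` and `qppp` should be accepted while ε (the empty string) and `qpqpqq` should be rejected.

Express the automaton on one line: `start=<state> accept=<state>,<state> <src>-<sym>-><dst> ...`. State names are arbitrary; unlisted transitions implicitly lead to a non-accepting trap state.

Walk along `qppp` while the input agrees: from A take `q` to B, and so on. Any deviation drops to the rejecting sink F. Once E is reached the prefix is confirmed and every continuation is accepted.
6 states suffice.
       p  q 
>  A   F  B 
   B   C  F 
   C   D  F 
   D   E  F 
 * E   E  E 
   F   F  F 
(> = start, * = accepting)

start=A accept=E A-p->F A-q->B B-p->C B-q->F C-p->D C-q->F D-p->E D-q->F E-p->E E-q->E F-p->F F-q->F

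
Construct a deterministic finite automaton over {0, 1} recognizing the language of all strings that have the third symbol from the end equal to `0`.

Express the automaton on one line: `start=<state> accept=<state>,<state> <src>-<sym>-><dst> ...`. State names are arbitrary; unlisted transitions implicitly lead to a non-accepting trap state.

Because acceptance depends on a position counted from the end, the machine has to buffer the most recent 3 symbols. Make each state the string of the last up-to-3 symbols read; on input `x` shift the window left and append `x`. Accept when the buffered window has length 3 and begins with `0`.
15 states suffice.
          0    1  
>  q0     q1   q2 
   q1     q3   q4 
   q2     q5   q6 
   q3     q7   q8 
   q4     q9  q10 
   q5    q11  q12 
   q6    q13  q14 
 * q7     q7   q8 
 * q8     q9  q10 
 * q9    q11  q12 
 * q10   q13  q14 
   q11    q7   q8 
   q12    q9  q10 
   q13   q11  q12 
   q14   q13  q14 
(> = start, * = accepting)

start=q0 accept=q7,q8,q9,q10 q0-0->q1 q0-1->q2 q1-0->q3 q1-1->q4 q2-0->q5 q2-1->q6 q3-0->q7 q3-1->q8 q4-0->q9 q4-1->q10 q5-0->q11 q5-1->q12 q6-0->q13 q6-1->q14 q7-0->q7 q7-1->q8 q8-0->q9 q8-1->q10 q9-0->q11 q9-1->q12 q10-0->q13 q10-1->q14 q11-0->q7 q11-1->q8 q12-0->q9 q12-1->q10 q13-0->q11 q13-1->q12 q14-0->q13 q14-1->q14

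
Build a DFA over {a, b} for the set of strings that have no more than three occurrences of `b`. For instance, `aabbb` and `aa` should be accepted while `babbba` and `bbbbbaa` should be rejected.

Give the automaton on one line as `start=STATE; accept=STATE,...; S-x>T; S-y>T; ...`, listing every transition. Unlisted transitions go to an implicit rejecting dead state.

Only the number of `b`s matters, and only up to 4. Make a chain q0 → q1 → q2 → q3 → q4 advanced by each `b` (with q4 absorbing); every other symbol self-loops. The accepting set is {q0, q1, q2, q3}.
5 states suffice.
        a   b  
>* q0   q0  q1 
 * q1   q1  q2 
 * q2   q2  q3 
 * q3   q3  q4 
   q4   q4  q4 
(> = start, * = accepting)

start=q0; accept=q0,q1,q2,q3; q0-a>q0; q0-b>q1; q1-a>q1; q1-b>q2; q2-a>q2; q2-b>q3; q3-a>q3; q3-b>q4; q4-a>q4; q4-b>q4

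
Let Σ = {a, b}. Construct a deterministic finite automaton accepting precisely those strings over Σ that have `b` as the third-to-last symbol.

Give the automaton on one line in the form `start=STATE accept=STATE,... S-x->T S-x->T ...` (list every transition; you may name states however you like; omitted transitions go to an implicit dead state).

Because acceptance depends on a position counted from the end, the machine has to buffer the most recent 3 symbols. Make each state the string of the last up-to-3 symbols read; on input `x` shift the window left and append `x`. Accept when the buffered window has length 3 and begins with `b`.
          a    b  
>  q0     q1   q2 
   q1     q3   q4 
   q2     q5   q6 
   q3     q7   q8 
   q4     q9  q10 
   q5    q11  q12 
   q6    q13  q14 
   q7     q7   q8 
   q8     q9  q10 
   q9    q11  q12 
   q10   q13  q14 
 * q11    q7   q8 
 * q12    q9  q10 
 * q13   q11  q12 
 * q14   q13  q14 
(> = start, * = accepting)

start=q0 accept=q11,q12,q13,q14 q0-a->q1 q0-b->q2 q1-a->q3 q1-b->q4 q2-a->q5 q2-b->q6 q3-a->q7 q3-b->q8 q4-a->q9 q4-b->q10 q5-a->q11 q5-b->q12 q6-a->q13 q6-b->q14 q7-a->q7 q7-b->q8 q8-a->q9 q8-b->q10 q9-a->q11 q9-b->q12 q10-a->q13 q10-b->q14 q11-a->q7 q11-b->q8 q12-a->q9 q12-b->q10 q13-a->q11 q13-b->q12 q14-a->q13 q14-b->q14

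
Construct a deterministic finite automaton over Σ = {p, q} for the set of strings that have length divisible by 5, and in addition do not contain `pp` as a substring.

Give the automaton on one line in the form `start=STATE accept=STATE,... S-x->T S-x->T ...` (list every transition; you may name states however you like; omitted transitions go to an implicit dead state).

start=A accept=A,K A-p->B A-q->C B-p->D B-q->E C-p->F C-q->E D-p->D D-q->D E-p->G E-q->H F-p->D F-q->H G-p->D G-q->I H-p->J H-q->I I-p->K I-q->A J-p->D J-q->A K-p->D K-q->C

Build one automaton per condition and run them in lockstep. One (5 states) tracks the input length modulo 5; the other (3 states) tracks partial matches of the forbidden pattern `pp`. Each combined state is a pair, one component from each; accept when both components accept. Minimizing collapses redundant product states.
11 states suffice.
       p  q 
>* A   B  C 
   B   D  E 
   C   F  E 
   D   D  D 
   E   G  H 
   F   D  H 
   G   D  I 
   H   J  I 
   I   K  A 
   J   D  A 
 * K   D  C 
(> = start, * = accepting)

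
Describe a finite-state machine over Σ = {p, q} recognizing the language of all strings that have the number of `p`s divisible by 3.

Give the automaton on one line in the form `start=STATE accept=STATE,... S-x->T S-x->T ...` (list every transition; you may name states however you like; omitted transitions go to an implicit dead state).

Keep the running count of `p`s modulo 3: each `p` advances along the cycle s0 → s1 → s2 → s0 while other symbols loop. Accept at s0.
3 states suffice.
        p   q  
>* s0   s1  s0 
   s1   s2  s1 
   s2   s0  s2 
(> = start, * = accepting)

start=s0 accept=s0 s0-p->s1 s0-q->s0 s1-p->s2 s1-q->s1 s2-p->s0 s2-q->s2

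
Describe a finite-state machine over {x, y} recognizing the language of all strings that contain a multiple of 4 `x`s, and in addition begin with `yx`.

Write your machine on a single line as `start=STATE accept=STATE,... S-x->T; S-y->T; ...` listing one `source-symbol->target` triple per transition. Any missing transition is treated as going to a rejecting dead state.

start=A; accept=G; A-x->B; A-y->C; B-x->B; B-y->B; C-x->D; C-y->B; D-x->E; D-y->D; E-x->F; E-y->E; F-x->G; F-y->F; G-x->D; G-y->G

Run two small machines in parallel and take their product. The first has 4 states tracking the count of `x`s modulo 4; the second has 4 states tracking whether the input so far still matches the prefix `yx`. A product state is a pair (one from each), accepting exactly when both do. After merging equivalent states the machine shrinks.
With 7 states:
       x  y 
>  A   B  C 
   B   B  B 
   C   D  B 
   D   E  D 
   E   F  E 
   F   G  F 
 * G   D  G 
(> = start, * = accepting)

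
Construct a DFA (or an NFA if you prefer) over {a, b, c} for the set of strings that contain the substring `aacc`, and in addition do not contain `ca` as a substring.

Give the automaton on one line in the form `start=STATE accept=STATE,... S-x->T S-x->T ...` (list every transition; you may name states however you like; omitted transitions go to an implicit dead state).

start=S0 accept=S6,S7 S0-a->S1 S0-b->S0 S0-c->S2 S1-a->S3 S1-b->S0 S1-c->S2 S2-a->S4 S2-b->S0 S2-c->S2 S3-a->S3 S3-b->S0 S3-c->S5 S4-a->S4 S4-b->S4 S4-c->S4 S5-a->S4 S5-b->S0 S5-c->S6 S6-a->S4 S6-b->S7 S6-c->S6 S7-a->S7 S7-b->S7 S7-c->S6

Run two small machines in parallel and take their product. One (5 states) tracks whether and how much of `aacc` has been seen; the other (3 states) tracks partial matches of the forbidden pattern `ca`. Each combined state is a pair, one component from each; accept when both components accept. Minimizing collapses redundant product states.
With 8 states:
        a   b   c  
>  S0   S1  S0  S2 
   S1   S3  S0  S2 
   S2   S4  S0  S2 
   S3   S3  S0  S5 
   S4   S4  S4  S4 
   S5   S4  S0  S6 
 * S6   S4  S7  S6 
 * S7   S7  S7  S6 
(> = start, * = accepting)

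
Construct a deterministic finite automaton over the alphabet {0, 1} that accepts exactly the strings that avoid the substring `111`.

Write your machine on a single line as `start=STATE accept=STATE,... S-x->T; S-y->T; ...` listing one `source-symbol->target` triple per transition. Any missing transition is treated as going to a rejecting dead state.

start=S0; accept=S0,S1,S2; S0-0->S0; S0-1->S1; S1-0->S0; S1-1->S2; S2-0->S0; S2-1->S3; S3-0->S3; S3-1->S3

Track partial matches of the forbidden pattern `111`. State S3 is a dead state reached once `111` has occurred; every other state accepts. S0 means no part of `111` is currently matched.
        0   1  
>* S0   S0  S1 
 * S1   S0  S2 
 * S2   S0  S3 
   S3   S3  S3 
(> = start, * = accepting)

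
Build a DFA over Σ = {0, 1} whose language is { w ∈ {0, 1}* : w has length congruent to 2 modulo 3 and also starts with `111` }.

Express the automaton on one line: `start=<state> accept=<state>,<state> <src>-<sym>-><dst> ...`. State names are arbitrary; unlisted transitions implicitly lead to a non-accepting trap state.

start=q0 accept=q6 q0-0->q1 q0-1->q2 q1-0->q1 q1-1->q1 q2-0->q1 q2-1->q3 q3-0->q1 q3-1->q4 q4-0->q5 q4-1->q5 q5-0->q6 q5-1->q6 q6-0->q4 q6-1->q4

Build one automaton per condition and run them in lockstep. One (3 states) tracks the input length modulo 3; the other (5 states) tracks whether the input so far still matches the prefix `111`. Each combined state is a pair, one component from each; accept when both components accept. After merging equivalent states the machine shrinks.
A 7-state machine:
        0   1  
>  q0   q1  q2 
   q1   q1  q1 
   q2   q1  q3 
   q3   q1  q4 
   q4   q5  q5 
   q5   q6  q6 
 * q6   q4  q4 
(> = start, * = accepting)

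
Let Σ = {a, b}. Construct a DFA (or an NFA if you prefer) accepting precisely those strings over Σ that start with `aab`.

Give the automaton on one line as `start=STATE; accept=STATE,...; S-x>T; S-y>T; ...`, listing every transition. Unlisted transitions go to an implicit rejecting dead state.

Walk along `aab` while the input agrees: from S0 take `a` to S1, and so on. Any deviation drops to the rejecting sink S4. Once S3 is reached the prefix is confirmed and every continuation is accepted.
5 states suffice.
        a   b  
>  S0   S1  S4 
   S1   S2  S4 
   S2   S4  S3 
 * S3   S3  S3 
   S4   S4  S4 
(> = start, * = accepting)

start=S0; accept=S3; S0-a>S1; S0-b>S4; S1-a>S2; S1-b>S4; S2-a>S4; S2-b>S3; S3-a>S3; S3-b>S3; S4-a>S4; S4-b>S4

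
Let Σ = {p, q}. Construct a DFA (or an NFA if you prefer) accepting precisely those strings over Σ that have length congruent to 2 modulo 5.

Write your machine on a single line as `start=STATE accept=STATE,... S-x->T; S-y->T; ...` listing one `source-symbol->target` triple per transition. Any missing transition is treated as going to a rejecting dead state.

start=A; accept=C; A-p->B; A-q->B; B-p->C; B-q->C; C-p->D; C-q->D; D-p->E; D-q->E; E-p->A; E-q->A

Only the length mod 5 matters, so use a 5-cycle: from any state, every input symbol moves to the next state, wrapping E back to A. Mark C accepting.
With 5 states:
       p  q 
>  A   B  B 
   B   C  C 
 * C   D  D 
   D   E  E 
   E   A  A 
(> = start, * = accepting)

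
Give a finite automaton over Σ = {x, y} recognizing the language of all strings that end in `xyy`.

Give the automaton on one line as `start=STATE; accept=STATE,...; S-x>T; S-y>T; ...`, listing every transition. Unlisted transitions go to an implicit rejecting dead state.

Let each state record the length of the longest suffix of the input read so far that is also a prefix of `xyy`. B means the last symbol is `x`; C means the last 2 symbols are `xy`; D means the last 3 symbols are `xyy`. Accept only at D, where the string currently ends in `xyy`.
A 4-state machine:
       x  y 
>  A   B  A 
   B   B  C 
   C   B  D 
 * D   B  A 
(> = start, * = accepting)

start=A; accept=D; A-x>B; A-y>A; B-x>B; B-y>C; C-x>B; C-y>D; D-x>B; D-y>A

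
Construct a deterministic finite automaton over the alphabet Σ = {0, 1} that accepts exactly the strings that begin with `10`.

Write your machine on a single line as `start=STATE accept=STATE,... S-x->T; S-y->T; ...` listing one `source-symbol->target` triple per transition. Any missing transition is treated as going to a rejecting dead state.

Check the first 2 symbols one by one: A through B record how many have matched `10` so far; any wrong symbol goes to the dead state D. After all 2 match we enter the accepting sink C.
With 4 states:
       0  1 
>  A   D  B 
   B   C  D 
 * C   C  C 
   D   D  D 
(> = start, * = accepting)

start=A; accept=C; A-0->D; A-1->B; B-0->C; B-1->D; C-0->C; C-1->C; D-0->D; D-1->D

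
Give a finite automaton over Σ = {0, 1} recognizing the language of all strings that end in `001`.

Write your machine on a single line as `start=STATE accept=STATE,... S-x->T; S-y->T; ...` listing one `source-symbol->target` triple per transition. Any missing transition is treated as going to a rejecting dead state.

start=q0; accept=q3; q0-0->q1; q0-1->q0; q1-0->q2; q1-1->q0; q2-0->q2; q2-1->q3; q3-0->q1; q3-1->q0

Remember how much of `001` the current input suffix matches. State q0 means no match yet; q1 means the last symbol is `0`; q2 means the last 2 symbols are `00`; q3 means the last 3 symbols are `001`. Only q3 accepts. On a mismatch, fall back to the longest proper suffix that is still a prefix of `001`.
4 states suffice.
        0   1  
>  q0   q1  q0 
   q1   q2  q0 
   q2   q2  q3 
 * q3   q1  q0 
(> = start, * = accepting)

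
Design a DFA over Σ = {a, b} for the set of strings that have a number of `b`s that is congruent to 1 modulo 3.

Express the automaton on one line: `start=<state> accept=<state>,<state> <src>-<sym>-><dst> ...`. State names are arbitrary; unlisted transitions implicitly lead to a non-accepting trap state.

Keep the running count of `b`s modulo 3: each `b` advances along the cycle q0 → q1 → q2 → q0 while other symbols loop. Accept at q1.
        a   b  
>  q0   q0  q1 
 * q1   q1  q2 
   q2   q2  q0 
(> = start, * = accepting)

start=q0 accept=q1 q0-a->q0 q0-b->q1 q1-a->q1 q1-b->q2 q2-a->q2 q2-b->q0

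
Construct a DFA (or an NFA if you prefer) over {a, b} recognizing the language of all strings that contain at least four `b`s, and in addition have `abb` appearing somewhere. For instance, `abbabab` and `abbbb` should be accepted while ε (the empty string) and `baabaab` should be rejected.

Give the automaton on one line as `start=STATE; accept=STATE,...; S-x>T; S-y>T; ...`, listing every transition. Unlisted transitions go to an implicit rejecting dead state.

Build one automaton per condition and run them in lockstep. One (6 states) tracks the count of `b`s, saturating at 5; the other (4 states) tracks whether and how much of `abb` has been seen. Each combined state is a pair, one component from each; accept when both components accept. After merging equivalent states the machine shrinks.
A 12-state machine:
          a    b  
>  s0     s1   s2 
   s1     s1   s3 
   s2     s4   s5 
   s3     s4   s6 
   s4     s4   s7 
   s5     s8   s5 
   s6     s6   s9 
   s7     s8   s9 
   s8     s8  s10 
   s9     s9  s11 
   s10    s8  s11 
 * s11   s11  s11 
(> = start, * = accepting)

start=s0; accept=s11; s0-a>s1; s0-b>s2; s1-a>s1; s1-b>s3; s2-a>s4; s2-b>s5; s3-a>s4; s3-b>s6; s4-a>s4; s4-b>s7; s5-a>s8; s5-b>s5; s6-a>s6; s6-b>s9; s7-a>s8; s7-b>s9; s8-a>s8; s8-b>s10; s9-a>s9; s9-b>s11; s10-a>s8; s10-b>s11; s11-a>s11; s11-b>s11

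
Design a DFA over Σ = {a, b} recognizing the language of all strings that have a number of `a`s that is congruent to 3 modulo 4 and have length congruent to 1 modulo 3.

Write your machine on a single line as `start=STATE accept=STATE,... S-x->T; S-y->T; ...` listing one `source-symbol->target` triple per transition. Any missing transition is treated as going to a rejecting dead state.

Handle the two conditions separately and then intersect. One (4 states) tracks the count of `a`s modulo 4; the other (3 states) tracks the input length modulo 3. Each combined state is a pair, one component from each; accept when both components accept.
12 states suffice.
          a    b  
>  S0     S1   S2 
   S1     S3   S4 
   S2     S4   S5 
   S3     S6   S7 
   S4     S7   S8 
   S5     S8   S0 
   S6     S2   S9 
   S7     S9  S10 
   S8    S10   S1 
 * S9     S5  S11 
   S10   S11   S3 
   S11    S0   S6 
(> = start, * = accepting)

start=S0; accept=S9; S0-a->S1; S0-b->S2; S1-a->S3; S1-b->S4; S2-a->S4; S2-b->S5; S3-a->S6; S3-b->S7; S4-a->S7; S4-b->S8; S5-a->S8; S5-b->S0; S6-a->S2; S6-b->S9; S7-a->S9; S7-b->S10; S8-a->S10; S8-b->S1; S9-a->S5; S9-b->S11; S10-a->S11; S10-b->S3; S11-a->S0; S11-b->S6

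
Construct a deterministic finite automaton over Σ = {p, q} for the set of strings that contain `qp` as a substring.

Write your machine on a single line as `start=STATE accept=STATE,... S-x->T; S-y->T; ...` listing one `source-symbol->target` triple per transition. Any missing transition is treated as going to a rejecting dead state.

start=S0; accept=S2; S0-p->S0; S0-q->S1; S1-p->S2; S1-q->S1; S2-p->S2; S2-q->S2

States S0..S1 record the length of the longest prefix of `qp` that matches the current input suffix. Reaching S2 means `qp` has been seen, and we stay there forever. Accept from S2.
A 3-state machine:
        p   q  
>  S0   S0  S1 
   S1   S2  S1 
 * S2   S2  S2 
(> = start, * = accepting)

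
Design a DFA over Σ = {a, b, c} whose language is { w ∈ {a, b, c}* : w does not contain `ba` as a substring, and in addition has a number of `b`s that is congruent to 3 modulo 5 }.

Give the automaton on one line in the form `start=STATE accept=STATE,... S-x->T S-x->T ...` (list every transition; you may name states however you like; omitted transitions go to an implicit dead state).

start=s0 accept=s6,s10 s0-a->s0 s0-b->s1 s0-c->s0 s1-a->s2 s1-b->s3 s1-c->s4 s2-a->s2 s2-b->s5 s2-c->s2 s3-a->s5 s3-b->s6 s3-c->s7 s4-a->s4 s4-b->s3 s4-c->s4 s5-a->s5 s5-b->s8 s5-c->s5 s6-a->s8 s6-b->s9 s6-c->s10 s7-a->s7 s7-b->s6 s7-c->s7 s8-a->s8 s8-b->s11 s8-c->s8 s9-a->s11 s9-b->s12 s9-c->s13 s10-a->s10 s10-b->s9 s10-c->s10 s11-a->s11 s11-b->s14 s11-c->s11 s12-a->s14 s12-b->s1 s12-c->s0 s13-a->s13 s13-b->s12 s13-c->s13 s14-a->s14 s14-b->s2 s14-c->s14

Handle the two conditions separately and then intersect. One (3 states) tracks partial matches of the forbidden pattern `ba`; the other (5 states) tracks the count of `b`s modulo 5. Each combined state is a pair, one component from each; accept when both components accept.
A 15-state machine:
          a    b    c  
>  s0     s0   s1   s0 
   s1     s2   s3   s4 
   s2     s2   s5   s2 
   s3     s5   s6   s7 
   s4     s4   s3   s4 
   s5     s5   s8   s5 
 * s6     s8   s9  s10 
   s7     s7   s6   s7 
   s8     s8  s11   s8 
   s9    s11  s12  s13 
 * s10   s10   s9  s10 
   s11   s11  s14  s11 
   s12   s14   s1   s0 
   s13   s13  s12  s13 
   s14   s14   s2  s14 
(> = start, * = accepting)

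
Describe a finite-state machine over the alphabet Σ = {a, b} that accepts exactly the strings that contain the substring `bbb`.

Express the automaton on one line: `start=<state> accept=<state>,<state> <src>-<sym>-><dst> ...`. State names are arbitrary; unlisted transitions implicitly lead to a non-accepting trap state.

start=q0 accept=q3 q0-a->q0 q0-b->q1 q1-a->q0 q1-b->q2 q2-a->q0 q2-b->q3 q3-a->q3 q3-b->q3

Track how much of `bbb` has been matched so far: state q0 is no progress, q3 is the absorbing accept state reached once `bbb` has occurred. Intermediate states record partial matches; on a mismatch, fall back to the longest reusable overlap.
With 4 states:
        a   b  
>  q0   q0  q1 
   q1   q0  q2 
   q2   q0  q3 
 * q3   q3  q3 
(> = start, * = accepting)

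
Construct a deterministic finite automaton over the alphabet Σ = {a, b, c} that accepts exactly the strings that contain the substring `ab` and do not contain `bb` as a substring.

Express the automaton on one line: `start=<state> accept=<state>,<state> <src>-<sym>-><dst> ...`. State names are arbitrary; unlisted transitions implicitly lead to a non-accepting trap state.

Run two small machines in parallel and take their product. One (3 states) tracks whether and how much of `ab` has been seen; the other (3 states) tracks partial matches of the forbidden pattern `bb`. Each combined state is a pair, one component from each; accept when both components accept. After merging equivalent states the machine shrinks.
A 6-state machine:
        a   b   c  
>  S0   S1  S2  S0 
   S1   S1  S3  S0 
   S2   S1  S4  S0 
 * S3   S5  S4  S5 
   S4   S4  S4  S4 
 * S5   S5  S3  S5 
(> = start, * = accepting)

start=S0 accept=S3,S5 S0-a->S1 S0-b->S2 S0-c->S0 S1-a->S1 S1-b->S3 S1-c->S0 S2-a->S1 S2-b->S4 S2-c->S0 S3-a->S5 S3-b->S4 S3-c->S5 S4-a->S4 S4-b->S4 S4-c->S4 S5-a->S5 S5-b->S3 S5-c->S5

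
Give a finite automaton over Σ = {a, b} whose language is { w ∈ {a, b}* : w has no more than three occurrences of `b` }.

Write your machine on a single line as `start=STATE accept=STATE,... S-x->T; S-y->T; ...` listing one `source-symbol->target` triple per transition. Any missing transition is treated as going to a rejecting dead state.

start=q0; accept=q0,q1,q2,q3; q0-a->q0; q0-b->q1; q1-a->q1; q1-b->q2; q2-a->q2; q2-b->q3; q3-a->q3; q3-b->q4; q4-a->q4; q4-b->q4

Only the number of `b`s matters, and only up to 4. Make a chain q0 → q1 → q2 → q3 → q4 advanced by each `b` (with q4 absorbing); every other symbol self-loops. The accepting set is {q0, q1, q2, q3}.
A 5-state machine:
        a   b  
>* q0   q0  q1 
 * q1   q1  q2 
 * q2   q2  q3 
 * q3   q3  q4 
   q4   q4  q4 
(> = start, * = accepting)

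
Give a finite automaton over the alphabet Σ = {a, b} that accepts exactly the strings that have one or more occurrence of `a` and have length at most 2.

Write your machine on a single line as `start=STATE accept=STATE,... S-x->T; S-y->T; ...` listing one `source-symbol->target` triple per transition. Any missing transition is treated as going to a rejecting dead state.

start=q0; accept=q1,q3; q0-a->q1; q0-b->q2; q1-a->q3; q1-b->q3; q2-a->q3; q2-b->q4; q3-a->q4; q3-b->q4; q4-a->q4; q4-b->q4

Run two small machines in parallel and take their product. The first has 3 states tracking the count of `a`s, saturating at 2; the second has 4 states tracking the input length, saturating at 3. A product state is a pair (one from each), accepting exactly when both do. Minimizing collapses redundant product states.
A 5-state machine:
        a   b  
>  q0   q1  q2 
 * q1   q3  q3 
   q2   q3  q4 
 * q3   q4  q4 
   q4   q4  q4 
(> = start, * = accepting)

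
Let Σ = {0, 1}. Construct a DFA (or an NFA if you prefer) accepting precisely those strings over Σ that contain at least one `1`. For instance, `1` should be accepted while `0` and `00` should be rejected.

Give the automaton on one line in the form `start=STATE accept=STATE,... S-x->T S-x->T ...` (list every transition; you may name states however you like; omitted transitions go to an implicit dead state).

Only the number of `1`s matters, and only up to 2. Make a chain q0 → q1 → q2 advanced by each `1` (with q2 absorbing); every other symbol self-loops. The accepting set is {q1, q2}.
A 3-state machine:
        0   1  
>  q0   q0  q1 
 * q1   q1  q2 
 * q2   q2  q2 
(> = start, * = accepting)

start=q0 accept=q1,q2 q0-0->q0 q0-1->q1 q1-0->q1 q1-1->q2 q2-0->q2 q2-1->q2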